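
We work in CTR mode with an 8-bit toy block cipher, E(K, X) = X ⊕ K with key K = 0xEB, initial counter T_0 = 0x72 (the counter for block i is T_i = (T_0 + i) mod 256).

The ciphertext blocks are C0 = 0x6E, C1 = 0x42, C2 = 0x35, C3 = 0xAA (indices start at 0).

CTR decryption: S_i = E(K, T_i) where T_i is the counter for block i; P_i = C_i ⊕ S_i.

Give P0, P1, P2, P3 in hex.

P0 = 0xF7, P1 = 0xDA, P2 = 0xAA, P3 = 0x34

P0: T = 0x72, S = E(K, T) = 0x99; 0x6E ⊕ 0x99 = 0xF7.
P1: T = 0x73, S = E(K, T) = 0x98; 0x42 ⊕ 0x98 = 0xDA.
P2: T = 0x74, S = E(K, T) = 0x9F; 0x35 ⊕ 0x9F = 0xAA.
P3: T = 0x75, S = E(K, T) = 0x9E; 0xAA ⊕ 0x9E = 0x34.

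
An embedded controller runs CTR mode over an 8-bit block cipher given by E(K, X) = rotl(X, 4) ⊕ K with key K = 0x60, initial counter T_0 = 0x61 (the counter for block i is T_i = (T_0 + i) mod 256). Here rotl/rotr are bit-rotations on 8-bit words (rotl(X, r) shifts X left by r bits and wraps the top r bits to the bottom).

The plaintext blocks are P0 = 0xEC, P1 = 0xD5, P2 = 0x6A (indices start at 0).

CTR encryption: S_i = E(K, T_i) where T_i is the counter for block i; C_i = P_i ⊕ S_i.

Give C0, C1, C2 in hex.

C0 = 0x9A, C1 = 0x93, C2 = 0x3C

C0: T = 0x61, S = E(K, T) = 0x76; 0xEC ⊕ 0x76 = 0x9A.
C1: T = 0x62, S = E(K, T) = 0x46; 0xD5 ⊕ 0x46 = 0x93.
C2: T = 0x63, S = E(K, T) = 0x56; 0x6A ⊕ 0x56 = 0x3C.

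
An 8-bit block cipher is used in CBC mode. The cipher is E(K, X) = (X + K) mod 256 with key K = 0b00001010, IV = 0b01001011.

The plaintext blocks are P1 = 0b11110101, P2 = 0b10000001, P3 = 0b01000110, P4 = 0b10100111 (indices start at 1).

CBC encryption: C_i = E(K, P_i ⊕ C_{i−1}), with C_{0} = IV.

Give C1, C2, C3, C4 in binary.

C1 = 0b11001000, C2 = 0b01010011, C3 = 0b00011111, C4 = 0b11000010

C1: P1 ⊕ 0b01001011 = 0b10111110; E(K, 0b10111110) = 0b11001000.
C2: P2 ⊕ 0b11001000 = 0b01001001; E(K, 0b01001001) = 0b01010011.
C3: P3 ⊕ 0b01010011 = 0b00010101; E(K, 0b00010101) = 0b00011111.
C4: P4 ⊕ 0b00011111 = 0b10111000; E(K, 0b10111000) = 0b11000010.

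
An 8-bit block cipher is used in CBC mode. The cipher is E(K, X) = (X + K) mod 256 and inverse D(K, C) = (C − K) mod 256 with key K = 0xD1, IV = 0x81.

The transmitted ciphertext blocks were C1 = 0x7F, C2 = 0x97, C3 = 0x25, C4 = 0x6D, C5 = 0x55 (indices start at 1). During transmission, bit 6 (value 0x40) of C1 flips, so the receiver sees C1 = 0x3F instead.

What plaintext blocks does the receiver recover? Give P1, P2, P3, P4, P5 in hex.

CBC decryption: P_i = D(K, C_i) ⊕ C_{i−1}, with C_{0} = IV.
Only C1 changed, to 0x3F. In CBC, a change in C_i garbles P_i and flips the same bit in P_{i+1}. Decrypting the received ciphertext:
P1: D(K, 0x3F) = 0x6E; 0x6E ⊕ 0x81 = 0xEF.
P2: D(K, 0x97) = 0xC6; 0xC6 ⊕ 0x3F = 0xF9.
P3: D(K, 0x25) = 0x54; 0x54 ⊕ 0x97 = 0xC3.
P4: D(K, 0x6D) = 0x9C; 0x9C ⊕ 0x25 = 0xB9.
P5: D(K, 0x55) = 0x84; 0x84 ⊕ 0x6D = 0xE9.
Blocks that differ from the original plaintext: P1, P2.

P1 = 0xEF, P2 = 0xF9, P3 = 0xC3, P4 = 0xB9, P5 = 0xE9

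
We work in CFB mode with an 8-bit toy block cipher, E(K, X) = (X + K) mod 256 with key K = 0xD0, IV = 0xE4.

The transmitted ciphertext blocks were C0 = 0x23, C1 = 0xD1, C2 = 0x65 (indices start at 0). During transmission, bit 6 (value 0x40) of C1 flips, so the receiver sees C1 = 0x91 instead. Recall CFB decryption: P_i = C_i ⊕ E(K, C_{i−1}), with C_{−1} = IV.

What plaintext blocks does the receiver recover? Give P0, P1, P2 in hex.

Only C1 changed, to 0x91. In CFB, a change in C_i flips the same bit in P_i and garbles P_{i+1}. Decrypting the received ciphertext:
P0: E(K, 0xE4) = 0xB4; 0x23 ⊕ 0xB4 = 0x97.
P1: E(K, 0x23) = 0xF3; 0x91 ⊕ 0xF3 = 0x62.
P2: E(K, 0x91) = 0x61; 0x65 ⊕ 0x61 = 0x04.
Blocks that differ from the original plaintext: P1, P2.

P0 = 0x97, P1 = 0x62, P2 = 0x04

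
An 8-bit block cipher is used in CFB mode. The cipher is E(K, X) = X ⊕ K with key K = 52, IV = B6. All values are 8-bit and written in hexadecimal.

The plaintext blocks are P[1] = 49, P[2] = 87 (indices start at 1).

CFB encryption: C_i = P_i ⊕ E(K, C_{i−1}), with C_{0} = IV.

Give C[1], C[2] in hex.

C[1]: E(K, B6) = E4; 49 ⊕ E4 = AD.
C[2]: E(K, AD) = FF; 87 ⊕ FF = 78.

C[1] = AD, C[2] = 78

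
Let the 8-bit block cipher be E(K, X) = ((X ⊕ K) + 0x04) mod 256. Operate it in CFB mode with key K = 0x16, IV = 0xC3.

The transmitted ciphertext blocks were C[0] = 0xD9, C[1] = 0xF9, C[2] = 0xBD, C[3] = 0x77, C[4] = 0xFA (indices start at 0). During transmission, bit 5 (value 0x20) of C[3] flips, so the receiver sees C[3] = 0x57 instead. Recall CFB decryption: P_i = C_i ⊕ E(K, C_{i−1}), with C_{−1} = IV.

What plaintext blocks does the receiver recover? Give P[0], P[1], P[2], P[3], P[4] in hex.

P[0] = 0x00, P[1] = 0x2A, P[2] = 0x4E, P[3] = 0xF8, P[4] = 0xBF

Only C[3] changed, to 0x57. In CFB, a change in C_i flips the same bit in P_i and garbles P_{i+1}. Decrypting the received ciphertext:
P[0]: E(K, 0xC3) = 0xD9; 0xD9 ⊕ 0xD9 = 0x00.
P[1]: E(K, 0xD9) = 0xD3; 0xF9 ⊕ 0xD3 = 0x2A.
P[2]: E(K, 0xF9) = 0xF3; 0xBD ⊕ 0xF3 = 0x4E.
P[3]: E(K, 0xBD) = 0xAF; 0x57 ⊕ 0xAF = 0xF8.
P[4]: E(K, 0x57) = 0x45; 0xFA ⊕ 0x45 = 0xBF.
Blocks that differ from the original plaintext: P[3], P[4].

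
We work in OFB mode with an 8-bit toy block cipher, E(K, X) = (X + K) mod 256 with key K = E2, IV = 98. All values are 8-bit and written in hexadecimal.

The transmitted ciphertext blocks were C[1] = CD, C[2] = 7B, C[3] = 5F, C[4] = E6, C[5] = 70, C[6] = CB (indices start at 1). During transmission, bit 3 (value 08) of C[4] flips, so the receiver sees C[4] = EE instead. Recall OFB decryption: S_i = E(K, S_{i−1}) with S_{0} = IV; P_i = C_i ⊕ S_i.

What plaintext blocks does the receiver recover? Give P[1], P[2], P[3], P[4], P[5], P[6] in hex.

Only C[4] changed, to EE. In OFB, a change in C_i flips the same bit in P_i only; the keystream is unaffected. Decrypting the received ciphertext:
P[1]: S = E(K, 98) = 7A; CD ⊕ 7A = B7.
P[2]: S = E(K, 7A) = 5C; 7B ⊕ 5C = 27.
P[3]: S = E(K, 5C) = 3E; 5F ⊕ 3E = 61.
P[4]: S = E(K, 3E) = 20; EE ⊕ 20 = CE.
P[5]: S = E(K, 20) = 02; 70 ⊕ 02 = 72.
P[6]: S = E(K, 02) = E4; CB ⊕ E4 = 2F.
Blocks that differ from the original plaintext: P[4].

P[1] = B7, P[2] = 27, P[3] = 61, P[4] = CE, P[5] = 72, P[6] = 2F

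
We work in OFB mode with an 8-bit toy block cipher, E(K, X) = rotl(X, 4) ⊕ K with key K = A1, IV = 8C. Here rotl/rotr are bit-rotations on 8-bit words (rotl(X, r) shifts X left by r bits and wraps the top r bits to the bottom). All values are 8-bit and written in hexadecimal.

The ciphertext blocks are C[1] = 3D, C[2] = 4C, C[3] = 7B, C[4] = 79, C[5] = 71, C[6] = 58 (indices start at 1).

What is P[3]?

OFB decryption: S_i = E(K, S_{i−1}) with S_{0} = IV; P_i = C_i ⊕ S_i.
P[1]: S = E(K, 8C) = 69; 3D ⊕ 69 = 54.
P[2]: S = E(K, 69) = 37; 4C ⊕ 37 = 7B.
P[3]: S = E(K, 37) = D2; 7B ⊕ D2 = A9.

P[3] = A9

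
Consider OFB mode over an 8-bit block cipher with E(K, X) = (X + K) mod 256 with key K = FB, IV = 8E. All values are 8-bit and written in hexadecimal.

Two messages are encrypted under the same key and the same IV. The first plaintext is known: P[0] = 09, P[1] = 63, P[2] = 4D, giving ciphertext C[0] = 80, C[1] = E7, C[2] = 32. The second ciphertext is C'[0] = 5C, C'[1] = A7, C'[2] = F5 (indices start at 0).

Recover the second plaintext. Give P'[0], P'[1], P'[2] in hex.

In OFB with a reused IV, both messages share the same keystream S_i, so C_i ⊕ C'_i = P_i ⊕ P'_i and thus P'_i = P_i ⊕ C_i ⊕ C'_i.
P'[0]: 09 ⊕ 80 ⊕ 5C = D5.
P'[1]: 63 ⊕ E7 ⊕ A7 = 23.
P'[2]: 4D ⊕ 32 ⊕ F5 = 8A.

P'[0] = D5, P'[1] = 23, P'[2] = 8A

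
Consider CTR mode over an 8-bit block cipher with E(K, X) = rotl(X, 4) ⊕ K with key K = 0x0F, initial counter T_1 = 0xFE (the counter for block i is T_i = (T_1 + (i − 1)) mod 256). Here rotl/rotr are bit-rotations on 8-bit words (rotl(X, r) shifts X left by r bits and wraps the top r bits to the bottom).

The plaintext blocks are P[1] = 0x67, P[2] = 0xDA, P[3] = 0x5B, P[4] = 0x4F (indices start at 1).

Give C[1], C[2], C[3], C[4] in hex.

CTR encryption: S_i = E(K, T_i) where T_i is the counter for block i; C_i = P_i ⊕ S_i.
C[1]: T = 0xFE, S = E(K, T) = 0xE0; 0x67 ⊕ 0xE0 = 0x87.
C[2]: T = 0xFF, S = E(K, T) = 0xF0; 0xDA ⊕ 0xF0 = 0x2A.
C[3]: T = 0x00, S = E(K, T) = 0x0F; 0x5B ⊕ 0x0F = 0x54.
C[4]: T = 0x01, S = E(K, T) = 0x1F; 0x4F ⊕ 0x1F = 0x50.

C[1] = 0x87, C[2] = 0x2A, C[3] = 0x54, C[4] = 0x50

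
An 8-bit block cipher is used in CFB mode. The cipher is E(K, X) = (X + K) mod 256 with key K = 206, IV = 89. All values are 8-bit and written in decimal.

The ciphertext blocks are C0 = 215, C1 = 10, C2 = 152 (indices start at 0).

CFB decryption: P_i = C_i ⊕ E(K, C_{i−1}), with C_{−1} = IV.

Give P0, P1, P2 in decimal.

P0 = 240, P1 = 175, P2 = 64

P0: E(K, 89) = 39; 215 ⊕ 39 = 240.
P1: E(K, 215) = 165; 10 ⊕ 165 = 175.
P2: E(K, 10) = 216; 152 ⊕ 216 = 64.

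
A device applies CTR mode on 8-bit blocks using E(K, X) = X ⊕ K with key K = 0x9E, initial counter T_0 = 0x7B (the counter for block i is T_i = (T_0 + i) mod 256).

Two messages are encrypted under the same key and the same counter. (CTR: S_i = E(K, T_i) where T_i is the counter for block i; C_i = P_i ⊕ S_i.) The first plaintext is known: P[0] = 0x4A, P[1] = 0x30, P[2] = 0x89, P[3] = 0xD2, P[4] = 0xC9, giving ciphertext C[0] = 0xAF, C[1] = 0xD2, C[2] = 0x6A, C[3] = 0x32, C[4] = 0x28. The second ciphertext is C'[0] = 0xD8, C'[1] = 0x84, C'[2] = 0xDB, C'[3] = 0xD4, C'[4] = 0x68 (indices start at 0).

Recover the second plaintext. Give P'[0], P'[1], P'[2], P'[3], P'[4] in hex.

P'[0] = 0x3D, P'[1] = 0x66, P'[2] = 0x38, P'[3] = 0x34, P'[4] = 0x89

In CTR with a reused counter, both messages share the same keystream S_i, so C_i ⊕ C'_i = P_i ⊕ P'_i and thus P'_i = P_i ⊕ C_i ⊕ C'_i.
P'[0]: 0x4A ⊕ 0xAF ⊕ 0xD8 = 0x3D.
P'[1]: 0x30 ⊕ 0xD2 ⊕ 0x84 = 0x66.
P'[2]: 0x89 ⊕ 0x6A ⊕ 0xDB = 0x38.
P'[3]: 0xD2 ⊕ 0x32 ⊕ 0xD4 = 0x34.
P'[4]: 0xC9 ⊕ 0x28 ⊕ 0x68 = 0x89.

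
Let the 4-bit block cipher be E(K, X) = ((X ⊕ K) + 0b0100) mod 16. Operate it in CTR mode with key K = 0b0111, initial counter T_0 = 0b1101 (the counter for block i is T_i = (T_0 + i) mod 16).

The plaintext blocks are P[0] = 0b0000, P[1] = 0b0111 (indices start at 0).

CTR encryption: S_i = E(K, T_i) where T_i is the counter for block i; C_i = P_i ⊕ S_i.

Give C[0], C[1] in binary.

C[0] = 0b1110, C[1] = 0b1010

C[0]: T = 0b1101, S = E(K, T) = 0b1110; 0b0000 ⊕ 0b1110 = 0b1110.
C[1]: T = 0b1110, S = E(K, T) = 0b1101; 0b0111 ⊕ 0b1101 = 0b1010.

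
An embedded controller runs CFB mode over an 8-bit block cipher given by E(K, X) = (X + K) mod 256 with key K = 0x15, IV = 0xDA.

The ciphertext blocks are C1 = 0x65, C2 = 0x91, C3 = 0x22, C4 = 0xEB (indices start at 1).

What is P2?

P2 = 0xEB

CFB decryption: P_i = C_i ⊕ E(K, C_{i−1}), with C_{0} = IV.
P2: E(K, 0x65) = 0x7A; 0x91 ⊕ 0x7A = 0xEB.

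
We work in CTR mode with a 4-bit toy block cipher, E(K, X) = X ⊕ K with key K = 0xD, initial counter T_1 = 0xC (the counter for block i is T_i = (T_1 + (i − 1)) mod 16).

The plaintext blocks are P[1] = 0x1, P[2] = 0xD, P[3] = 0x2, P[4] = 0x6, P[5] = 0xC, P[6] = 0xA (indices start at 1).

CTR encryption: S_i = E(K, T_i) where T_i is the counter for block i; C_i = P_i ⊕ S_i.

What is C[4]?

C[4] = 0x4

C[1]: T = 0xC, S = E(K, T) = 0x1; 0x1 ⊕ 0x1 = 0x0.
C[2]: T = 0xD, S = E(K, T) = 0x0; 0xD ⊕ 0x0 = 0xD.
C[3]: T = 0xE, S = E(K, T) = 0x3; 0x2 ⊕ 0x3 = 0x1.
C[4]: T = 0xF, S = E(K, T) = 0x2; 0x6 ⊕ 0x2 = 0x4.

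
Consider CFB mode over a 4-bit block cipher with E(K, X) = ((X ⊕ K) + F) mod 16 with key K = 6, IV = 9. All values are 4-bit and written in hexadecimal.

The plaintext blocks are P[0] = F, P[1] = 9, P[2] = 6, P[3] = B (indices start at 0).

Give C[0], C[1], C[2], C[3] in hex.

C[0] = 1, C[1] = F, C[2] = E, C[3] = C

CFB encryption: C_i = P_i ⊕ E(K, C_{i−1}), with C_{−1} = IV.
C[0]: E(K, 9) = E; F ⊕ E = 1.
C[1]: E(K, 1) = 6; 9 ⊕ 6 = F.
C[2]: E(K, F) = 8; 6 ⊕ 8 = E.
C[3]: E(K, E) = 7; B ⊕ 7 = C.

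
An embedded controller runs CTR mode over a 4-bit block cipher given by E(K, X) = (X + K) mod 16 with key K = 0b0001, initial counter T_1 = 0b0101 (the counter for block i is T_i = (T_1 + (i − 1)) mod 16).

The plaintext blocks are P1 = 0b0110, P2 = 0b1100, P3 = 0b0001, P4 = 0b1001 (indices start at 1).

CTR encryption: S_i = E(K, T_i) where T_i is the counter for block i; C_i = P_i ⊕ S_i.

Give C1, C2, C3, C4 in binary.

C1: T = 0b0101, S = E(K, T) = 0b0110; 0b0110 ⊕ 0b0110 = 0b0000.
C2: T = 0b0110, S = E(K, T) = 0b0111; 0b1100 ⊕ 0b0111 = 0b1011.
C3: T = 0b0111, S = E(K, T) = 0b1000; 0b0001 ⊕ 0b1000 = 0b1001.
C4: T = 0b1000, S = E(K, T) = 0b1001; 0b1001 ⊕ 0b1001 = 0b0000.

C1 = 0b0000, C2 = 0b1011, C3 = 0b1001, C4 = 0b0000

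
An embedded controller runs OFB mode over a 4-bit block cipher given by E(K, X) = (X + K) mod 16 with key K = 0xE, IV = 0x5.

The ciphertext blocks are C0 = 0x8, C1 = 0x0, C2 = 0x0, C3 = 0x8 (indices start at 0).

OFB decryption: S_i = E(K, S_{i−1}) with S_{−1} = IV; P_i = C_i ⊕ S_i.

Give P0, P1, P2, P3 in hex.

P0 = 0xB, P1 = 0x1, P2 = 0xF, P3 = 0x5

P0: S = E(K, 0x5) = 0x3; 0x8 ⊕ 0x3 = 0xB.
P1: S = E(K, 0x3) = 0x1; 0x0 ⊕ 0x1 = 0x1.
P2: S = E(K, 0x1) = 0xF; 0x0 ⊕ 0xF = 0xF.
P3: S = E(K, 0xF) = 0xD; 0x8 ⊕ 0xD = 0x5.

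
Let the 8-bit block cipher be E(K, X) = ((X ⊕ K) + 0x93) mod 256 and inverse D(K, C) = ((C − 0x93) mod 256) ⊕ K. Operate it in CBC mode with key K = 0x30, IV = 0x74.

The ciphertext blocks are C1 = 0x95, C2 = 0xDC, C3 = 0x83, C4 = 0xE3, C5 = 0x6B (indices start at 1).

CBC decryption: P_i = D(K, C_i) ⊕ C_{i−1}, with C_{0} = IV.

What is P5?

P5: D(K, 0x6B) = 0xE8; 0xE8 ⊕ 0xE3 = 0x0B.

P5 = 0x0B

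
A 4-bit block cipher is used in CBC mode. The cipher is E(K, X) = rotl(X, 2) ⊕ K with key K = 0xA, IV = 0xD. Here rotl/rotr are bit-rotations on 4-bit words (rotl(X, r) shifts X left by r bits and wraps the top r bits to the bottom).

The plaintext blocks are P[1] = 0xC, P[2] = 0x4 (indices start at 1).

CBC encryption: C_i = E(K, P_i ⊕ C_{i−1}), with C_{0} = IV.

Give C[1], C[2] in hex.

C[1]: P[1] ⊕ 0xD = 0x1; E(K, 0x1) = 0xE.
C[2]: P[2] ⊕ 0xE = 0xA; E(K, 0xA) = 0x0.

C[1] = 0xE, C[2] = 0x0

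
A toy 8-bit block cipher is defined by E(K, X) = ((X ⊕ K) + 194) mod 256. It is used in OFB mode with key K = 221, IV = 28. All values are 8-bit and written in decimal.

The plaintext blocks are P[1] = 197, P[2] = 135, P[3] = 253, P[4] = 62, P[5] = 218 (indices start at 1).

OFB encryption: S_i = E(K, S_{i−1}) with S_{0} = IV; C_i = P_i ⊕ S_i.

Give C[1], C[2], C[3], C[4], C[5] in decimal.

C[1]: S = E(K, 28) = 131; 197 ⊕ 131 = 70.
C[2]: S = E(K, 131) = 32; 135 ⊕ 32 = 167.
C[3]: S = E(K, 32) = 191; 253 ⊕ 191 = 66.
C[4]: S = E(K, 191) = 36; 62 ⊕ 36 = 26.
C[5]: S = E(K, 36) = 187; 218 ⊕ 187 = 97.

C[1] = 70, C[2] = 167, C[3] = 66, C[4] = 26, C[5] = 97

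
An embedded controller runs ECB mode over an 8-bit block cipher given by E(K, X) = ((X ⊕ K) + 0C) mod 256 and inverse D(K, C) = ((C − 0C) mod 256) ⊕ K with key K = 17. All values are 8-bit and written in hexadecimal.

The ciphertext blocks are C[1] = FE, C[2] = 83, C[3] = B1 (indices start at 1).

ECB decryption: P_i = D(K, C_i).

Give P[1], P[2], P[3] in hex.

P[1] = E5, P[2] = 60, P[3] = B2

P[1]: D(K, FE) = E5.
P[2]: D(K, 83) = 60.
P[3]: D(K, B1) = B2.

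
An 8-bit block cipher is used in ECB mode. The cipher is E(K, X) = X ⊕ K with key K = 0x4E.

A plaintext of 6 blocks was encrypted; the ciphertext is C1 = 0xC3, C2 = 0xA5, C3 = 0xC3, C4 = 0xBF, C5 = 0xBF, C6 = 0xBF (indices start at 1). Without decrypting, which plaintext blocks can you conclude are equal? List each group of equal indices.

ECB encrypts each block independently with the same key, so equal ciphertext blocks imply equal plaintext blocks.
C1 = C3 = 0xC3, so P1 = P3.
C4 = C5 = C6 = 0xBF, so P4 = P5 = P6.

P1 = P3; P4 = P5 = P6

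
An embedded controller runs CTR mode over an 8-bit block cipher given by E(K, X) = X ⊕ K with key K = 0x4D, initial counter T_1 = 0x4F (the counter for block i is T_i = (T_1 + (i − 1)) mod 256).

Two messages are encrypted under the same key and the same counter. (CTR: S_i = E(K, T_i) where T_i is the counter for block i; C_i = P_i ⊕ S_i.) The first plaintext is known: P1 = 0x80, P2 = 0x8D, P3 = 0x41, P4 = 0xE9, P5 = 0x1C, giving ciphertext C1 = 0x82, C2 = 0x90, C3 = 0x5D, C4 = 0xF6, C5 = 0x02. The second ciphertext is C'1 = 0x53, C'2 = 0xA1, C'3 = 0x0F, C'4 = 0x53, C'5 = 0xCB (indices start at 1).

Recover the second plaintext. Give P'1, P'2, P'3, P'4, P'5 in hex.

P'1 = 0x51, P'2 = 0xBC, P'3 = 0x13, P'4 = 0x4C, P'5 = 0xD5

In CTR with a reused counter, both messages share the same keystream S_i, so C_i ⊕ C'_i = P_i ⊕ P'_i and thus P'_i = P_i ⊕ C_i ⊕ C'_i.
P'1: 0x80 ⊕ 0x82 ⊕ 0x53 = 0x51.
P'2: 0x8D ⊕ 0x90 ⊕ 0xA1 = 0xBC.
P'3: 0x41 ⊕ 0x5D ⊕ 0x0F = 0x13.
P'4: 0xE9 ⊕ 0xF6 ⊕ 0x53 = 0x4C.
P'5: 0x1C ⊕ 0x02 ⊕ 0xCB = 0xD5.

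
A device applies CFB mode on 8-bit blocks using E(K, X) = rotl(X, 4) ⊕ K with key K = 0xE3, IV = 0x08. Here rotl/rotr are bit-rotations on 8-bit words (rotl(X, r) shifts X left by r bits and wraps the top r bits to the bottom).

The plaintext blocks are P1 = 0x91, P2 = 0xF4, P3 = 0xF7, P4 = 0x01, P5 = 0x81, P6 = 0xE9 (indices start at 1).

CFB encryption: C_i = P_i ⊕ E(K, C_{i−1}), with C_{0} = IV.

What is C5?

C1: E(K, 0x08) = 0x63; 0x91 ⊕ 0x63 = 0xF2.
C2: E(K, 0xF2) = 0xCC; 0xF4 ⊕ 0xCC = 0x38.
C3: E(K, 0x38) = 0x60; 0xF7 ⊕ 0x60 = 0x97.
C4: E(K, 0x97) = 0x9A; 0x01 ⊕ 0x9A = 0x9B.
C5: E(K, 0x9B) = 0x5A; 0x81 ⊕ 0x5A = 0xDB.

C5 = 0xDB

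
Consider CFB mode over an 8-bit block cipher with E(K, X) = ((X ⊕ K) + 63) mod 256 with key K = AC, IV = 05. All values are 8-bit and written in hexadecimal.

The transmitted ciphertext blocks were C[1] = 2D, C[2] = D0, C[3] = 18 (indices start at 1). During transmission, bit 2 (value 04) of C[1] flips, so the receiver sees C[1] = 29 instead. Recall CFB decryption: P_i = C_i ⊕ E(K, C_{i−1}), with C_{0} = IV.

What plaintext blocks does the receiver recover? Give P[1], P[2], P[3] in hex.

P[1] = 25, P[2] = 38, P[3] = C7

Only C[1] changed, to 29. In CFB, a change in C_i flips the same bit in P_i and garbles P_{i+1}. Decrypting the received ciphertext:
P[1]: E(K, 05) = 0C; 29 ⊕ 0C = 25.
P[2]: E(K, 29) = E8; D0 ⊕ E8 = 38.
P[3]: E(K, D0) = DF; 18 ⊕ DF = C7.
Blocks that differ from the original plaintext: P[1], P[2].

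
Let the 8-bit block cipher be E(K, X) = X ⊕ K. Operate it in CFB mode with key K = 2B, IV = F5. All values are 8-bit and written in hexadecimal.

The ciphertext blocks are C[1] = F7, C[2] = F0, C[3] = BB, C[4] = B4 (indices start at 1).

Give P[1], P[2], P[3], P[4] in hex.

CFB decryption: P_i = C_i ⊕ E(K, C_{i−1}), with C_{0} = IV.
P[1]: E(K, F5) = DE; F7 ⊕ DE = 29.
P[2]: E(K, F7) = DC; F0 ⊕ DC = 2C.
P[3]: E(K, F0) = DB; BB ⊕ DB = 60.
P[4]: E(K, BB) = 90; B4 ⊕ 90 = 24.

P[1] = 29, P[2] = 2C, P[3] = 60, P[4] = 24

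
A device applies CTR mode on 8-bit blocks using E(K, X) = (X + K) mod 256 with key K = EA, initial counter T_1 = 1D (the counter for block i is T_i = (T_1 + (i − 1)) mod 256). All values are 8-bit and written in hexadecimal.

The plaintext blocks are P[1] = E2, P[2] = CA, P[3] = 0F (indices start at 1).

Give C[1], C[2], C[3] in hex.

CTR encryption: S_i = E(K, T_i) where T_i is the counter for block i; C_i = P_i ⊕ S_i.
C[1]: T = 1D, S = E(K, T) = 07; E2 ⊕ 07 = E5.
C[2]: T = 1E, S = E(K, T) = 08; CA ⊕ 08 = C2.
C[3]: T = 1F, S = E(K, T) = 09; 0F ⊕ 09 = 06.

C[1] = E5, C[2] = C2, C[3] = 06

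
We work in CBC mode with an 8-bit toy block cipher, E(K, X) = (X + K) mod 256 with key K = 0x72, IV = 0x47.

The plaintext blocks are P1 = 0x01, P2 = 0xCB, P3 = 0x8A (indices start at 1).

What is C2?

CBC encryption: C_i = E(K, P_i ⊕ C_{i−1}), with C_{0} = IV.
C1: P1 ⊕ 0x47 = 0x46; E(K, 0x46) = 0xB8.
C2: P2 ⊕ 0xB8 = 0x73; E(K, 0x73) = 0xE5.

C2 = 0xE5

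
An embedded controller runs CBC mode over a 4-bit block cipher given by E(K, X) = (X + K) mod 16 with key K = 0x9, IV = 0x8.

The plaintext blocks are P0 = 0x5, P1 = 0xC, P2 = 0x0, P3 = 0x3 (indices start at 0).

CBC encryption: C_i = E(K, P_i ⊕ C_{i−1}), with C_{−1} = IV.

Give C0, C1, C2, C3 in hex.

C0: P0 ⊕ 0x8 = 0xD; E(K, 0xD) = 0x6.
C1: P1 ⊕ 0x6 = 0xA; E(K, 0xA) = 0x3.
C2: P2 ⊕ 0x3 = 0x3; E(K, 0x3) = 0xC.
C3: P3 ⊕ 0xC = 0xF; E(K, 0xF) = 0x8.

C0 = 0x6, C1 = 0x3, C2 = 0xC, C3 = 0x8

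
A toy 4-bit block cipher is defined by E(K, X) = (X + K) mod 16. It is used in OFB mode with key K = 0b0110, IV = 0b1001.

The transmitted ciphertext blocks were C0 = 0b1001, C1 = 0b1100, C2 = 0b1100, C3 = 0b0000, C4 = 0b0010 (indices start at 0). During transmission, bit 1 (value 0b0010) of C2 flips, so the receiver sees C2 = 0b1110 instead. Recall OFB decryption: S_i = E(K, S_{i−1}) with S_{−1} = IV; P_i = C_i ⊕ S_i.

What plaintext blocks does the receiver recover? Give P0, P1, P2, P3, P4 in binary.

Only C2 changed, to 0b1110. In OFB, a change in C_i flips the same bit in P_i only; the keystream is unaffected. Decrypting the received ciphertext:
P0: S = E(K, 0b1001) = 0b1111; 0b1001 ⊕ 0b1111 = 0b0110.
P1: S = E(K, 0b1111) = 0b0101; 0b1100 ⊕ 0b0101 = 0b1001.
P2: S = E(K, 0b0101) = 0b1011; 0b1110 ⊕ 0b1011 = 0b0101.
P3: S = E(K, 0b1011) = 0b0001; 0b0000 ⊕ 0b0001 = 0b0001.
P4: S = E(K, 0b0001) = 0b0111; 0b0010 ⊕ 0b0111 = 0b0101.
Blocks that differ from the original plaintext: P2.

P0 = 0b0110, P1 = 0b1001, P2 = 0b0101, P3 = 0b0001, P4 = 0b0101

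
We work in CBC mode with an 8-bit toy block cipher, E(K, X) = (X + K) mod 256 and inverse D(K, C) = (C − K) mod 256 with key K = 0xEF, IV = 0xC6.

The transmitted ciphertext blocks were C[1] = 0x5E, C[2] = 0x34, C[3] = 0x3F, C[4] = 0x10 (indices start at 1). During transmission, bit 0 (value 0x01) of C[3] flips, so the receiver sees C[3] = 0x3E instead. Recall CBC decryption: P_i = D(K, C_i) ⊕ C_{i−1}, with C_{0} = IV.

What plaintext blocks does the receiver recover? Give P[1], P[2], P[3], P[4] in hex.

P[1] = 0xA9, P[2] = 0x1B, P[3] = 0x7B, P[4] = 0x1F

Only C[3] changed, to 0x3E. In CBC, a change in C_i garbles P_i and flips the same bit in P_{i+1}. Decrypting the received ciphertext:
P[1]: D(K, 0x5E) = 0x6F; 0x6F ⊕ 0xC6 = 0xA9.
P[2]: D(K, 0x34) = 0x45; 0x45 ⊕ 0x5E = 0x1B.
P[3]: D(K, 0x3E) = 0x4F; 0x4F ⊕ 0x34 = 0x7B.
P[4]: D(K, 0x10) = 0x21; 0x21 ⊕ 0x3E = 0x1F.
Blocks that differ from the original plaintext: P[3], P[4].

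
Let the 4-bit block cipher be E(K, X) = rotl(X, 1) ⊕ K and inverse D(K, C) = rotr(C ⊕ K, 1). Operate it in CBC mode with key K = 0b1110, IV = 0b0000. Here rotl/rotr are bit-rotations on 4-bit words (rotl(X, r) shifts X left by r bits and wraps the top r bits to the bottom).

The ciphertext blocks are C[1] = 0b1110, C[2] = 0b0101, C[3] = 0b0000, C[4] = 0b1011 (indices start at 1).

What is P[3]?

CBC decryption: P_i = D(K, C_i) ⊕ C_{i−1}, with C_{0} = IV.
P[3]: D(K, 0b0000) = 0b0111; 0b0111 ⊕ 0b0101 = 0b0010.

P[3] = 0b0010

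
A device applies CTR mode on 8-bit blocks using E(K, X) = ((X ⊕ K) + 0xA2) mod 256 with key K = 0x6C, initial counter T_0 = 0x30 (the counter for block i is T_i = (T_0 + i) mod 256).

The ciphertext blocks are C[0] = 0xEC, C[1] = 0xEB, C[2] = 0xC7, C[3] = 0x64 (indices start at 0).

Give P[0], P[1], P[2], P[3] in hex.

P[0] = 0x12, P[1] = 0x14, P[2] = 0xC7, P[3] = 0x65

CTR decryption: S_i = E(K, T_i) where T_i is the counter for block i; P_i = C_i ⊕ S_i.
P[0]: T = 0x30, S = E(K, T) = 0xFE; 0xEC ⊕ 0xFE = 0x12.
P[1]: T = 0x31, S = E(K, T) = 0xFF; 0xEB ⊕ 0xFF = 0x14.
P[2]: T = 0x32, S = E(K, T) = 0x00; 0xC7 ⊕ 0x00 = 0xC7.
P[3]: T = 0x33, S = E(K, T) = 0x01; 0x64 ⊕ 0x01 = 0x65.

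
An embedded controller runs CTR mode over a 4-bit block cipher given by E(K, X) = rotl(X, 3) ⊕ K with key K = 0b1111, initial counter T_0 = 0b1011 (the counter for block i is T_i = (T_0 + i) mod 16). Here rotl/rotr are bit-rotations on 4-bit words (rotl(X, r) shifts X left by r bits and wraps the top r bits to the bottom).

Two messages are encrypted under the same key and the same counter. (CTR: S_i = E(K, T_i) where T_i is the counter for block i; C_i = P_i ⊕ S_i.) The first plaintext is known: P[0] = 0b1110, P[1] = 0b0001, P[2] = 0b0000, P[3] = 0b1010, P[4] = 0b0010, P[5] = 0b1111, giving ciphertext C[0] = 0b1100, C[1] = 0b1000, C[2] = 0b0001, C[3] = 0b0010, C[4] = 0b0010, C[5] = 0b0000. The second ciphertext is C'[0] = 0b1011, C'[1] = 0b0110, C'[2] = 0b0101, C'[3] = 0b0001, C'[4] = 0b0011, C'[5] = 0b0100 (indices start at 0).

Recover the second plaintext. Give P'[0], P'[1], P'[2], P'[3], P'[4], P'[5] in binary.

P'[0] = 0b1001, P'[1] = 0b1111, P'[2] = 0b0100, P'[3] = 0b1001, P'[4] = 0b0011, P'[5] = 0b1011

In CTR with a reused counter, both messages share the same keystream S_i, so C_i ⊕ C'_i = P_i ⊕ P'_i and thus P'_i = P_i ⊕ C_i ⊕ C'_i.
P'[0]: 0b1110 ⊕ 0b1100 ⊕ 0b1011 = 0b1001.
P'[1]: 0b0001 ⊕ 0b1000 ⊕ 0b0110 = 0b1111.
P'[2]: 0b0000 ⊕ 0b0001 ⊕ 0b0101 = 0b0100.
P'[3]: 0b1010 ⊕ 0b0010 ⊕ 0b0001 = 0b1001.
P'[4]: 0b0010 ⊕ 0b0010 ⊕ 0b0011 = 0b0011.
P'[5]: 0b1111 ⊕ 0b0000 ⊕ 0b0100 = 0b1011.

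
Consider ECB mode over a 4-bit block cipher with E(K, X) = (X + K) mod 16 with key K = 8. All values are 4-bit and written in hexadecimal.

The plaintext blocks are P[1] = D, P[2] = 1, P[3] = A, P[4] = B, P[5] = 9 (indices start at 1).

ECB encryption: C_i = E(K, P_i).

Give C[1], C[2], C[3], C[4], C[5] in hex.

C[1]: E(K, D) = 5.
C[2]: E(K, 1) = 9.
C[3]: E(K, A) = 2.
C[4]: E(K, B) = 3.
C[5]: E(K, 9) = 1.

C[1] = 5, C[2] = 9, C[3] = 2, C[4] = 3, C[5] = 1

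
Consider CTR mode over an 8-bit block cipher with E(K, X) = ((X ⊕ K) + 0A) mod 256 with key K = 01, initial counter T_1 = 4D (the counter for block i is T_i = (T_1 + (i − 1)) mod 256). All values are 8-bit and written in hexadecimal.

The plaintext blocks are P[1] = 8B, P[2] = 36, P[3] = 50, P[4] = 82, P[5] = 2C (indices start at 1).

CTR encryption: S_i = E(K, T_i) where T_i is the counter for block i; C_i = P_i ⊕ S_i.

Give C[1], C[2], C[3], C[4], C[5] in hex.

C[1] = DD, C[2] = 6F, C[3] = 08, C[4] = D9, C[5] = 76

C[1]: T = 4D, S = E(K, T) = 56; 8B ⊕ 56 = DD.
C[2]: T = 4E, S = E(K, T) = 59; 36 ⊕ 59 = 6F.
C[3]: T = 4F, S = E(K, T) = 58; 50 ⊕ 58 = 08.
C[4]: T = 50, S = E(K, T) = 5B; 82 ⊕ 5B = D9.
C[5]: T = 51, S = E(K, T) = 5A; 2C ⊕ 5A = 76.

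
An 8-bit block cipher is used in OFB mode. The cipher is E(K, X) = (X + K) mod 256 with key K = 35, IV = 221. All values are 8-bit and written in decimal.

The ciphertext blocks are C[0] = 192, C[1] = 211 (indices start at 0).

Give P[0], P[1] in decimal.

OFB decryption: S_i = E(K, S_{i−1}) with S_{−1} = IV; P_i = C_i ⊕ S_i.
P[0]: S = E(K, 221) = 0; 192 ⊕ 0 = 192.
P[1]: S = E(K, 0) = 35; 211 ⊕ 35 = 240.

P[0] = 192, P[1] = 240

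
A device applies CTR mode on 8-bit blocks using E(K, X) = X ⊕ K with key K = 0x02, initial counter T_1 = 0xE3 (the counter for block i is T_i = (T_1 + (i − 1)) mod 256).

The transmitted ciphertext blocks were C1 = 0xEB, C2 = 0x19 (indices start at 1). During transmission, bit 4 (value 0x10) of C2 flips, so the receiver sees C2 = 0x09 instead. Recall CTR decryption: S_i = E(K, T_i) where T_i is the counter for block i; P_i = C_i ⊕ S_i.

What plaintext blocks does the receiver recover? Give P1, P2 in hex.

Only C2 changed, to 0x09. In CTR, a change in C_i flips the same bit in P_i only; the keystream is unaffected. Decrypting the received ciphertext:
P1: T = 0xE3, S = E(K, T) = 0xE1; 0xEB ⊕ 0xE1 = 0x0A.
P2: T = 0xE4, S = E(K, T) = 0xE6; 0x09 ⊕ 0xE6 = 0xEF.
Blocks that differ from the original plaintext: P2.

P1 = 0x0A, P2 = 0xEF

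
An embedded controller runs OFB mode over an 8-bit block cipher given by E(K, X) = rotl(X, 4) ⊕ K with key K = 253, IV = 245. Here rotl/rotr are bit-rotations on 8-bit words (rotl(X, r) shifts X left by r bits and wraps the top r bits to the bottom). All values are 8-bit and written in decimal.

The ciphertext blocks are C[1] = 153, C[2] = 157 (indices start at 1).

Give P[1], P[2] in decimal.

P[1] = 59, P[2] = 74

OFB decryption: S_i = E(K, S_{i−1}) with S_{0} = IV; P_i = C_i ⊕ S_i.
P[1]: S = E(K, 245) = 162; 153 ⊕ 162 = 59.
P[2]: S = E(K, 162) = 215; 157 ⊕ 215 = 74.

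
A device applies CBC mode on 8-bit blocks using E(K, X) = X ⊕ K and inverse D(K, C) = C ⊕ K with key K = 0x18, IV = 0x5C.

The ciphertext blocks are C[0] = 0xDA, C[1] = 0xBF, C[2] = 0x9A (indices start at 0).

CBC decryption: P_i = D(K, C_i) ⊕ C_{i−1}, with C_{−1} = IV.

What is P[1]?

P[1] = 0x7D

P[1]: D(K, 0xBF) = 0xA7; 0xA7 ⊕ 0xDA = 0x7D.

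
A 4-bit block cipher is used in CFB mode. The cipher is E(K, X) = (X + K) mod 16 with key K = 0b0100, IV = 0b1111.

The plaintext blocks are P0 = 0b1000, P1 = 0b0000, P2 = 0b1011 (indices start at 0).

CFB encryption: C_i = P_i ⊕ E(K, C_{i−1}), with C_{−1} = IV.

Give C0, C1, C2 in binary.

C0 = 0b1011, C1 = 0b1111, C2 = 0b1000

C0: E(K, 0b1111) = 0b0011; 0b1000 ⊕ 0b0011 = 0b1011.
C1: E(K, 0b1011) = 0b1111; 0b0000 ⊕ 0b1111 = 0b1111.
C2: E(K, 0b1111) = 0b0011; 0b1011 ⊕ 0b0011 = 0b1000.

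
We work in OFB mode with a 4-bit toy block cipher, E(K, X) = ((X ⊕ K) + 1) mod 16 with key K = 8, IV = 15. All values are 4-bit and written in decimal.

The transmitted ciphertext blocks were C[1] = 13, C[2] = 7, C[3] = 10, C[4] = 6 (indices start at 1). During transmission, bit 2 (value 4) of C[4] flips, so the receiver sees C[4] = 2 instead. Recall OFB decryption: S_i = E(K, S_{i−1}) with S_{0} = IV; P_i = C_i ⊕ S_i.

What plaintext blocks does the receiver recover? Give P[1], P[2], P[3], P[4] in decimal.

P[1] = 5, P[2] = 6, P[3] = 0, P[4] = 1

Only C[4] changed, to 2. In OFB, a change in C_i flips the same bit in P_i only; the keystream is unaffected. Decrypting the received ciphertext:
P[1]: S = E(K, 15) = 8; 13 ⊕ 8 = 5.
P[2]: S = E(K, 8) = 1; 7 ⊕ 1 = 6.
P[3]: S = E(K, 1) = 10; 10 ⊕ 10 = 0.
P[4]: S = E(K, 10) = 3; 2 ⊕ 3 = 1.
Blocks that differ from the original plaintext: P[4].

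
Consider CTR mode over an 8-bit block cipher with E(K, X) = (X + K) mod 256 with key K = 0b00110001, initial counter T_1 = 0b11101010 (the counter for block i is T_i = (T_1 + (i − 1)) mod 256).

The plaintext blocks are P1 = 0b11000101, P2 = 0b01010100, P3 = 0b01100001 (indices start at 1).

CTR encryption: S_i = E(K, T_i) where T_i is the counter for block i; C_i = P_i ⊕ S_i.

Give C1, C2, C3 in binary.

C1: T = 0b11101010, S = E(K, T) = 0b00011011; 0b11000101 ⊕ 0b00011011 = 0b11011110.
C2: T = 0b11101011, S = E(K, T) = 0b00011100; 0b01010100 ⊕ 0b00011100 = 0b01001000.
C3: T = 0b11101100, S = E(K, T) = 0b00011101; 0b01100001 ⊕ 0b00011101 = 0b01111100.

C1 = 0b11011110, C2 = 0b01001000, C3 = 0b01111100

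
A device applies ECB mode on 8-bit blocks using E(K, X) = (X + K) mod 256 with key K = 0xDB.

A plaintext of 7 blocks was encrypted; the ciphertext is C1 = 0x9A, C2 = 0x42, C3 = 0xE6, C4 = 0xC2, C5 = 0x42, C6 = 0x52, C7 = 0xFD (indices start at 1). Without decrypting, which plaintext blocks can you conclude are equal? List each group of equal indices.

ECB encrypts each block independently with the same key, so equal ciphertext blocks imply equal plaintext blocks.
C2 = C5 = 0x42, so P2 = P5.

P2 = P5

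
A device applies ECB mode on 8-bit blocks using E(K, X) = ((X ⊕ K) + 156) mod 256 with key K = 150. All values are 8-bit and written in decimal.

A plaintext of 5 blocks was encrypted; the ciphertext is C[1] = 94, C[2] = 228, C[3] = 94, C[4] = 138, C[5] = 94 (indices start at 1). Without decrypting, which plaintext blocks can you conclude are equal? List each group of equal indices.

ECB encrypts each block independently with the same key, so equal ciphertext blocks imply equal plaintext blocks.
C[1] = C[3] = C[5] = 94, so P[1] = P[3] = P[5].

P[1] = P[3] = P[5]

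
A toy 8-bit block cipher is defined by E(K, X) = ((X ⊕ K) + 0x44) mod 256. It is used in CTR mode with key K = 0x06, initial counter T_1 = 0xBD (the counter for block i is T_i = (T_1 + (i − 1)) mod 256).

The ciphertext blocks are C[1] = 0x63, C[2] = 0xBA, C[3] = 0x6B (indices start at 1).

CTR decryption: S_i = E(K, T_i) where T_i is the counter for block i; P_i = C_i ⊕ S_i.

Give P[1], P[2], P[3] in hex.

P[1]: T = 0xBD, S = E(K, T) = 0xFF; 0x63 ⊕ 0xFF = 0x9C.
P[2]: T = 0xBE, S = E(K, T) = 0xFC; 0xBA ⊕ 0xFC = 0x46.
P[3]: T = 0xBF, S = E(K, T) = 0xFD; 0x6B ⊕ 0xFD = 0x96.

P[1] = 0x9C, P[2] = 0x46, P[3] = 0x96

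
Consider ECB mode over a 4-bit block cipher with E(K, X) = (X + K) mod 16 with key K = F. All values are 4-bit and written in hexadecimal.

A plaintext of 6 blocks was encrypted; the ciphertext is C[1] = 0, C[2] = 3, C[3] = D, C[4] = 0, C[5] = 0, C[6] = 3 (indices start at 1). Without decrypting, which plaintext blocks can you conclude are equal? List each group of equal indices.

ECB encrypts each block independently with the same key, so equal ciphertext blocks imply equal plaintext blocks.
C[1] = C[4] = C[5] = 0, so P[1] = P[4] = P[5].
C[2] = C[6] = 3, so P[2] = P[6].

P[1] = P[4] = P[5]; P[2] = P[6]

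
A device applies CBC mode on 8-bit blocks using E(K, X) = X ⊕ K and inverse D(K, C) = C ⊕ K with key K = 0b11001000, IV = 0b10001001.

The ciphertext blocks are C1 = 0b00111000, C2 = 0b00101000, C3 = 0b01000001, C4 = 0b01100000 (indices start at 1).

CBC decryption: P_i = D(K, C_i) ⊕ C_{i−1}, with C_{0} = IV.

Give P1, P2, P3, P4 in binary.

P1: D(K, 0b00111000) = 0b11110000; 0b11110000 ⊕ 0b10001001 = 0b01111001.
P2: D(K, 0b00101000) = 0b11100000; 0b11100000 ⊕ 0b00111000 = 0b11011000.
P3: D(K, 0b01000001) = 0b10001001; 0b10001001 ⊕ 0b00101000 = 0b10100001.
P4: D(K, 0b01100000) = 0b10101000; 0b10101000 ⊕ 0b01000001 = 0b11101001.

P1 = 0b01111001, P2 = 0b11011000, P3 = 0b10100001, P4 = 0b11101001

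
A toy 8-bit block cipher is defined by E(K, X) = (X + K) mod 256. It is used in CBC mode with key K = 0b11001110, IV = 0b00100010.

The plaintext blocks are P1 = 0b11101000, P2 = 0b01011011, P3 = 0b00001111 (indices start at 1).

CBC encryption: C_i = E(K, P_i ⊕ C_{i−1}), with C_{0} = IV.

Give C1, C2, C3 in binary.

C1 = 0b10011000, C2 = 0b10010001, C3 = 0b01101100

C1: P1 ⊕ 0b00100010 = 0b11001010; E(K, 0b11001010) = 0b10011000.
C2: P2 ⊕ 0b10011000 = 0b11000011; E(K, 0b11000011) = 0b10010001.
C3: P3 ⊕ 0b10010001 = 0b10011110; E(K, 0b10011110) = 0b01101100.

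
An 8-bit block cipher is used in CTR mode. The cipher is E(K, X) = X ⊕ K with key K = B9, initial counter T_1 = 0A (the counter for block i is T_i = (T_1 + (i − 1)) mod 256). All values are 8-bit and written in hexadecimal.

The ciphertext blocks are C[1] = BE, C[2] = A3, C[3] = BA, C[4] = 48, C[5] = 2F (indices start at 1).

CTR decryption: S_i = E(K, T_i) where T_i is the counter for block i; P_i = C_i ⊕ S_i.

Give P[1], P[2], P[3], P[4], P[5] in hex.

P[1]: T = 0A, S = E(K, T) = B3; BE ⊕ B3 = 0D.
P[2]: T = 0B, S = E(K, T) = B2; A3 ⊕ B2 = 11.
P[3]: T = 0C, S = E(K, T) = B5; BA ⊕ B5 = 0F.
P[4]: T = 0D, S = E(K, T) = B4; 48 ⊕ B4 = FC.
P[5]: T = 0E, S = E(K, T) = B7; 2F ⊕ B7 = 98.

P[1] = 0D, P[2] = 11, P[3] = 0F, P[4] = FC, P[5] = 98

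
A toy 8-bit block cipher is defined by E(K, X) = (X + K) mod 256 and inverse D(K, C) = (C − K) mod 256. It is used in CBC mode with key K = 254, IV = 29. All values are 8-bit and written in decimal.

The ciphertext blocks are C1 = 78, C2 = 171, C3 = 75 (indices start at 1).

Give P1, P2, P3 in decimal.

P1 = 77, P2 = 227, P3 = 230

CBC decryption: P_i = D(K, C_i) ⊕ C_{i−1}, with C_{0} = IV.
P1: D(K, 78) = 80; 80 ⊕ 29 = 77.
P2: D(K, 171) = 173; 173 ⊕ 78 = 227.
P3: D(K, 75) = 77; 77 ⊕ 171 = 230.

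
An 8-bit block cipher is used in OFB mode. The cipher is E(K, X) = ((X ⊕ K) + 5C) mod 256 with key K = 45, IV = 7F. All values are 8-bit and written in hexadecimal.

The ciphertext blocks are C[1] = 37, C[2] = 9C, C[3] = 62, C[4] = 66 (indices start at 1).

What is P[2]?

OFB decryption: S_i = E(K, S_{i−1}) with S_{0} = IV; P_i = C_i ⊕ S_i.
P[1]: S = E(K, 7F) = 96; 37 ⊕ 96 = A1.
P[2]: S = E(K, 96) = 2F; 9C ⊕ 2F = B3.

P[2] = B3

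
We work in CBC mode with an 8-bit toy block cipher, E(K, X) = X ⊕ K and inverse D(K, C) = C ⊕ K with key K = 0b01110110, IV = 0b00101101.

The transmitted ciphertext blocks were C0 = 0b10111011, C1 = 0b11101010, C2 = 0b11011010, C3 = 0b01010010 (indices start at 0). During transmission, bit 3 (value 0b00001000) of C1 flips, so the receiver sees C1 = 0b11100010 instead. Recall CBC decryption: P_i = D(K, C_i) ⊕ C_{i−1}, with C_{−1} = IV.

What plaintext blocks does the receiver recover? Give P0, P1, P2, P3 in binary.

P0 = 0b11100000, P1 = 0b00101111, P2 = 0b01001110, P3 = 0b11111110

Only C1 changed, to 0b11100010. In CBC, a change in C_i garbles P_i and flips the same bit in P_{i+1}. Decrypting the received ciphertext:
P0: D(K, 0b10111011) = 0b11001101; 0b11001101 ⊕ 0b00101101 = 0b11100000.
P1: D(K, 0b11100010) = 0b10010100; 0b10010100 ⊕ 0b10111011 = 0b00101111.
P2: D(K, 0b11011010) = 0b10101100; 0b10101100 ⊕ 0b11100010 = 0b01001110.
P3: D(K, 0b01010010) = 0b00100100; 0b00100100 ⊕ 0b11011010 = 0b11111110.
Blocks that differ from the original plaintext: P1, P2.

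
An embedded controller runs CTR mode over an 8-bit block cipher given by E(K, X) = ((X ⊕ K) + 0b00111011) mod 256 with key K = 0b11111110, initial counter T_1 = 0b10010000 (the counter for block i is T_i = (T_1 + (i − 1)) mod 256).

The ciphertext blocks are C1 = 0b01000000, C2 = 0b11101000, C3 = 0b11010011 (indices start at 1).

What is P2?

CTR decryption: S_i = E(K, T_i) where T_i is the counter for block i; P_i = C_i ⊕ S_i.
P2: T = 0b10010001, S = E(K, T) = 0b10101010; 0b11101000 ⊕ 0b10101010 = 0b01000010.

P2 = 0b01000010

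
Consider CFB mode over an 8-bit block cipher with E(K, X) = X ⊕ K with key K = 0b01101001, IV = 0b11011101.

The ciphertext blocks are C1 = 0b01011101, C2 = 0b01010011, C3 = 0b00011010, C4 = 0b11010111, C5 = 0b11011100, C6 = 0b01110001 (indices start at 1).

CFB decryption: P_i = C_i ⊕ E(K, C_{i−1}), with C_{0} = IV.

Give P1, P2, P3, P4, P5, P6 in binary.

P1: E(K, 0b11011101) = 0b10110100; 0b01011101 ⊕ 0b10110100 = 0b11101001.
P2: E(K, 0b01011101) = 0b00110100; 0b01010011 ⊕ 0b00110100 = 0b01100111.
P3: E(K, 0b01010011) = 0b00111010; 0b00011010 ⊕ 0b00111010 = 0b00100000.
P4: E(K, 0b00011010) = 0b01110011; 0b11010111 ⊕ 0b01110011 = 0b10100100.
P5: E(K, 0b11010111) = 0b10111110; 0b11011100 ⊕ 0b10111110 = 0b01100010.
P6: E(K, 0b11011100) = 0b10110101; 0b01110001 ⊕ 0b10110101 = 0b11000100.

P1 = 0b11101001, P2 = 0b01100111, P3 = 0b00100000, P4 = 0b10100100, P5 = 0b01100010, P6 = 0b11000100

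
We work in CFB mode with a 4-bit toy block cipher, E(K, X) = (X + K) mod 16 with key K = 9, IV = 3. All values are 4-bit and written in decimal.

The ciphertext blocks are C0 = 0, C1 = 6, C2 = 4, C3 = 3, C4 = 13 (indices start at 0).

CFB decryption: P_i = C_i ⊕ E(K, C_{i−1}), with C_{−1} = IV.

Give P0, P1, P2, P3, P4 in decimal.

P0 = 12, P1 = 15, P2 = 11, P3 = 14, P4 = 1

P0: E(K, 3) = 12; 0 ⊕ 12 = 12.
P1: E(K, 0) = 9; 6 ⊕ 9 = 15.
P2: E(K, 6) = 15; 4 ⊕ 15 = 11.
P3: E(K, 4) = 13; 3 ⊕ 13 = 14.
P4: E(K, 3) = 12; 13 ⊕ 12 = 1.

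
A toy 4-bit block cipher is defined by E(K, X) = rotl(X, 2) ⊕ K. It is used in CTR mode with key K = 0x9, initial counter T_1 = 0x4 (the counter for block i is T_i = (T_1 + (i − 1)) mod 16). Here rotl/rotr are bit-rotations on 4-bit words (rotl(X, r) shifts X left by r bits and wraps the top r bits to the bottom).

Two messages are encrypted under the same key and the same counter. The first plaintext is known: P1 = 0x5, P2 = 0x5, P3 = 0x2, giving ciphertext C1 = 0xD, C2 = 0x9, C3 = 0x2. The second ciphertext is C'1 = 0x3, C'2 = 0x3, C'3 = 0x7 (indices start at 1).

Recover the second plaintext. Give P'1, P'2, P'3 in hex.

P'1 = 0xB, P'2 = 0xF, P'3 = 0x7

In CTR with a reused counter, both messages share the same keystream S_i, so C_i ⊕ C'_i = P_i ⊕ P'_i and thus P'_i = P_i ⊕ C_i ⊕ C'_i.
P'1: 0x5 ⊕ 0xD ⊕ 0x3 = 0xB.
P'2: 0x5 ⊕ 0x9 ⊕ 0x3 = 0xF.
P'3: 0x2 ⊕ 0x2 ⊕ 0x7 = 0x7.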